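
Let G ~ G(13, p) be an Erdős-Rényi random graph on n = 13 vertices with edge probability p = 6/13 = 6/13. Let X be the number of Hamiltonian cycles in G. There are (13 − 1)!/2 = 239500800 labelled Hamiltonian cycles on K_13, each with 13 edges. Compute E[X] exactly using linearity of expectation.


K_13 has (13 − 1)!/2 = 239500800 labelled Hamiltonian cycles.
For each such Hamiltonian cycle H, let X_H = 1 if all 13 edges of H are present in G. Then P[X_H = 1] = p^{13} = (6/13)^{13} = 13060694016/302875106592253.
By linearity: E[X] = Σ_H E[X_H] = 239500800 · p^{13} = 239500800 · 13060694016/302875106592253 = 3128046665387212800/302875106592253.
Numerically: E[X] ≈ 1.033e+04.

E[X] = 239500800 · (6/13)^{13} = 3128046665387212800/302875106592253 ≈ 1.033e+04.


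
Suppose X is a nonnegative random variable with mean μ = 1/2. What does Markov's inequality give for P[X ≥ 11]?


μ = E[X] = 1/2, a = 11.
Markov: P[X ≥ 11] ≤ μ/a = (1/2)/11 = 1/22.
Numerically: ≈ 0.045455.
(Since a = 11 > μ = 0.500000, the bound 1/22 is < 1 and informative.)

P[X ≥ 11] ≤ 1/22 ≈ 0.045455.


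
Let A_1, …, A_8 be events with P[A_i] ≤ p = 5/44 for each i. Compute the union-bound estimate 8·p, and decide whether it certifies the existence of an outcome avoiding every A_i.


Union bound: P[∪_{i=1}^{8} A_i] ≤ Σ_i P[A_i] ≤ 8·p = 8·(5/44) = 10/11.
Numerically: 10/11 ≈ 0.9090909.
Is 10/11 < 1? YES.
Since P[∪ A_i] ≤ 10/11 < 1, the complement has P[∩ A_i^c] ≥ 1 − 10/11 = 1/11 > 0, so some outcome avoids every A_i.

8·p = 10/11 ≈ 0.9090909; existence CERTIFIED by the union bound.


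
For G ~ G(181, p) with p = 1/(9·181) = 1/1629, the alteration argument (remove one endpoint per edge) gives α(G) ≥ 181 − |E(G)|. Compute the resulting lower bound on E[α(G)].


E[|E(G)|] = C(181, 2)·p = 16290 · (1/1629) = 10.
E[α(G)] ≥ n − E[|E(G)|] = 181 − 10 = 171.
Numerically: ≈ 171.00000.
(This is only a lower bound; the true E[α(G)] may be larger.)

E[α(G)] ≥ 171 ≈ 171.00000.


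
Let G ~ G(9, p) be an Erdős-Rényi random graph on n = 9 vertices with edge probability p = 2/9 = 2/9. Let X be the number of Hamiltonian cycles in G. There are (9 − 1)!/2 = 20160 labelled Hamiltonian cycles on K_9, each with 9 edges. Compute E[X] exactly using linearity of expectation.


K_9 has (9 − 1)!/2 = 20160 labelled Hamiltonian cycles.
For each such Hamiltonian cycle H, let X_H = 1 if all 9 edges of H are present in G. Then P[X_H = 1] = p^{9} = (2/9)^{9} = 512/387420489.
By linearity of expectation: E[X] = Σ_H E[X_H] = 20160 · p^{9} = 20160 · 512/387420489 = 1146880/43046721.
Numerically: E[X] ≈ 0.026643.

E[X] = 20160 · (2/9)^{9} = 1146880/43046721 ≈ 0.026643.


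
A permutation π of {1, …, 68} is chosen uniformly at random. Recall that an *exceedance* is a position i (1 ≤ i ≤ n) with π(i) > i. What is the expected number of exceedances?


Write X = Σ_{i=1}^{68} X_i, where X_i = 1_{π(i) > i}.
For each fixed i, π(i) is uniform over {1, …, 68} (marginal of a uniform permutation), so P[π(i) > i] = (n − i)/n. Summing: Σ_{i=1}^{68} (n − i)/n = (0 + 1 + … + 67)/68 = 68(68 − 1)/(2·68) = (68 − 1)/2.
Hence E[X] = Σ_{i=1}^{68} (68 − i)/68 = 67/2 ≈ 33.500.

E[X] = 67/2 = 33.500.


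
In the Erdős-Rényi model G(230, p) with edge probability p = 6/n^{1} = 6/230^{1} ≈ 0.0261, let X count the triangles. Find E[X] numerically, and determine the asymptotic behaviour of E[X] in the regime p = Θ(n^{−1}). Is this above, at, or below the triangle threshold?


Number of potential triangles: C(230, 3) = 2001460.
Each occurs with probability p³ ≈ (0.0261)³ ≈ 1.77529e-05.
By linearity: E[X] = C(230, 3)·p³ ≈ 2001460 · 1.77529e-05 ≈ 35.532.
Here α = 1, so p = 6/n is exactly at the triangle threshold p ~ 1/n. Asymptotically E[X] → c³/6 = 6³/6 = 36 ≈ 36.000, a bounded constant. In this regime the triangle count is asymptotically Poisson(c³/6).

E[X] ≈ 35.532; in regime p = Θ(1/n^{1}) E[X] stays bounded (at the triangle threshold p ~ 1/n).


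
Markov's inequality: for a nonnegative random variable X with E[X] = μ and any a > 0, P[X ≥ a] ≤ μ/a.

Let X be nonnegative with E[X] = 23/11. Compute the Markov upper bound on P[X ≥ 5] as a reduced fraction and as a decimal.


μ = E[X] = 23/11, a = 5.
Markov: P[X ≥ 5] ≤ μ/a = (23/11)/5 = 23/55.
Numerically: ≈ 0.4182.
(Since a = 5 > μ = 2.0909, the bound 23/55 is < 1 and informative.)

P[X ≥ 5] ≤ 23/55 ≈ 0.4182.


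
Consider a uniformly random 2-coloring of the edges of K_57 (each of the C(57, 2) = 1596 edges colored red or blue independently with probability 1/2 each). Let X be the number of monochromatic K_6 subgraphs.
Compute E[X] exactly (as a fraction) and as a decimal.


Let X = Σ_S X_S over the C(57, 6) = 36288252 subsets S of size 6, where X_S = 1 if the K_6 on S is monochromatic.
For a fixed S, the K_6 on S has C(6, 2) = 15 edges. P[all 15 edges red] = (1/2)^15, and likewise for blue, so P[monochromatic] = 2·(1/2)^15 = 2^{1 − 15} = 1/16384.
Summing: E[X] = C(57, 6) · 2^{1 − 15} = 36288252 · 1/16384 = 9072063/4096.
Numerically: E[X] ≈ 2214.85913.

E[X] = C(57,6)·2^(1−C(6,2)) = 9072063/4096 ≈ 2214.85913.


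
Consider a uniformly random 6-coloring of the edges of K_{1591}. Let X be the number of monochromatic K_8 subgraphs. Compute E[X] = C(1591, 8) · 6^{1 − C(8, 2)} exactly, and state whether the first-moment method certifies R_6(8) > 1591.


E[X] = C(1591, 8) · 6^{1 − 28} = 1000427749141189953870 · 6^{−27} = 1000427749141189953870/1023490369077469249536.
As a reduced fraction: E[X] = 55579319396732775215/56860576059859402752 ≈ 0.9774667.
Is E[X] < 1? YES.
Since E[X] < 1, there exists a 6-coloring of K_{1591} with no monochromatic K_8; hence R_6(8) > 1591.

E[X] = 55579319396732775215/56860576059859402752 ≈ 0.9774667; E[X] < 1, so R_6(8) > 1591.


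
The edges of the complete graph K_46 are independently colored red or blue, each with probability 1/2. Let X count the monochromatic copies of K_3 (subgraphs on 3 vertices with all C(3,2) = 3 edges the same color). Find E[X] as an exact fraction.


Let X = Σ_S X_S over the C(46, 3) = 15180 subsets S of size 3, where X_S = 1 if the K_3 on S is monochromatic.
For a fixed S, the K_3 on S has C(3, 2) = 3 edges. P[all 3 edges red] = (1/2)^3, and likewise for blue, so P[monochromatic] = 2·(1/2)^3 = 2^{1 − 3} = 1/4.
By linearity: E[X] = C(46, 3) · 2^{1 − 3} = 15180 · 1/4 = 3795.
Numerically: E[X] ≈ 3795.0000.

E[X] = C(46,3)·2^(1−C(3,2)) = 3795 ≈ 3795.0000.


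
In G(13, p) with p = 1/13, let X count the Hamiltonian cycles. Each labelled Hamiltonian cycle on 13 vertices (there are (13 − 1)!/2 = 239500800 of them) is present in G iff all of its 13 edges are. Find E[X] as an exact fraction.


K_13 has (13 − 1)!/2 = 239500800 labelled Hamiltonian cycles.
For each such Hamiltonian cycle H, let X_H = 1 if all 13 edges of H are present in G. Then P[X_H = 1] = p^{13} = (1/13)^{13} = 1/302875106592253.
By linearity: E[X] = Σ_H E[X_H] = 239500800 · p^{13} = 239500800 · 1/302875106592253 = 239500800/302875106592253.
Numerically: E[X] ≈ 7.9076e-07.

E[X] = 239500800 · (1/13)^{13} = 239500800/302875106592253 ≈ 7.9076e-07.


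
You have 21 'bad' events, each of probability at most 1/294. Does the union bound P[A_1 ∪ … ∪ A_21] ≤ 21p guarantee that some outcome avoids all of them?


Union bound: P[∪_{i=1}^{21} A_i] ≤ Σ_i P[A_i] ≤ 21·p = 21·(1/294) = 1/14.
Numerically: 1/14 ≈ 0.071429.
Is 1/14 < 1? YES.
Since P[∪ A_i] ≤ 1/14 < 1, the complement has P[∩ A_i^c] ≥ 1 − 1/14 = 13/14 > 0, so some outcome avoids every A_i.

21·p = 1/14 ≈ 0.071429; existence CERTIFIED by the union bound.


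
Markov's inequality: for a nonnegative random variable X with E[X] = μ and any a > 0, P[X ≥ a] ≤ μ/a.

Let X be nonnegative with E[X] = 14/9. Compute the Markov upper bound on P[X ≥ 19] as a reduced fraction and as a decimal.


μ = E[X] = 14/9, a = 19.
Markov: P[X ≥ 19] ≤ μ/a = (14/9)/19 = 14/171.
Numerically: ≈ 0.082.
(Since a = 19 > μ = 1.556, the bound 14/171 is < 1 and informative.)

P[X ≥ 19] ≤ 14/171 ≈ 0.082.


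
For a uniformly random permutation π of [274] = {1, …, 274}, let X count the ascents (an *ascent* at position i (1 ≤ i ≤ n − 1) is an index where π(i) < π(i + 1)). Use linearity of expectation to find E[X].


Write X = Σ X_I over i = 1, …, 273, with X_I the indicator of one ascent.
There are 273 indicators.
For each fixed i, the pair (π(i), π(i+1)) is a uniformly random ordered pair of distinct values from {1, …, 274}; by symmetry P[π(i) < π(i+1)] = 1/2.
By linearity: E[X] = 273 · (1/2) = (274 − 1) · (1/2) = 273/2 ≈ 136.500.

E[X] = 273/2 = 136.500.


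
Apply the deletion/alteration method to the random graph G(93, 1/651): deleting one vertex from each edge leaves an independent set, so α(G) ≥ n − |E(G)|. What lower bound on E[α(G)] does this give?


E[|E(G)|] = C(93, 2)·p = 4278 · (1/651) = 46/7.
E[α(G)] ≥ n − E[|E(G)|] = 93 − 46/7 = 605/7.
Numerically: ≈ 86.42857.
(This is only a lower bound; the true E[α(G)] may be larger.)

E[α(G)] ≥ 605/7 ≈ 86.42857.


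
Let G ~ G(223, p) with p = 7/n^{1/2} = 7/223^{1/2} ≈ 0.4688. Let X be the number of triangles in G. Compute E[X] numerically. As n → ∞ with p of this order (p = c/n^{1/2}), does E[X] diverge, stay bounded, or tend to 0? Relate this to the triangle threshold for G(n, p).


Number of potential triangles: C(223, 3) = 1823471.
Each occurs with probability p³ ≈ (0.4688)³ ≈ 1.029999e-01.
By linearity: E[X] = C(223, 3)·p³ ≈ 1823471 · 1.029999e-01 ≈ 187817.3403.
Since α = 1/2 < 1, p = c/n^{1/2} ≫ 1/n is above the triangle threshold p ~ 1/n. Asymptotically E[X] ~ (c³/6)·n^{3(1−α)} = (7³/6)·n^{1.5} → ∞; triangles are abundant w.h.p.

E[X] ≈ 187817.3403; in regime p = Θ(1/n^{1/2}) E[X] diverges (above the triangle threshold p ~ 1/n).


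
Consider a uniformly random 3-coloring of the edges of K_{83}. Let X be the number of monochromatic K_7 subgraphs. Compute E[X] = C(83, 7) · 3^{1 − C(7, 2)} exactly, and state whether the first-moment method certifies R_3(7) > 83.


E[X] = C(83, 7) · 3^{1 − 21} = 4151918628 · 3^{−20} = 4151918628/3486784401.
As a reduced fraction: E[X] = 153774764/129140163 ≈ 1.191.
Is E[X] < 1? NO.
Since E[X] ≥ 1, the first-moment bound is inconclusive at n = 83; it does NOT by itself certify R_3(7) > 83.

E[X] = 153774764/129140163 ≈ 1.191; E[X] ≥ 1; first-moment method inconclusive here.


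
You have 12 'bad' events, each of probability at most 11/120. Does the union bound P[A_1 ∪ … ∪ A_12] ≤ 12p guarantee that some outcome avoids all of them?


Union bound: P[∪_{i=1}^{12} A_i] ≤ Σ_i P[A_i] ≤ 12·p = 12·(11/120) = 11/10.
Numerically: 11/10 ≈ 1.1000000.
Is 11/10 < 1? NO.
Since the bound 11/10 is ≥ 1, the union bound is uninformative here; it does NOT by itself certify existence.

12·p = 11/10 ≈ 1.1000000; existence NOT certified by the union bound.


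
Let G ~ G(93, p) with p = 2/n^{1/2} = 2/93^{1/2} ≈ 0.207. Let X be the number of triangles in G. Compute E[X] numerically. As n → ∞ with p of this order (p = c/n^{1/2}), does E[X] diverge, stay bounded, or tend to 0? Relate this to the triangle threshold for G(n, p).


Number of potential triangles: C(93, 3) = 129766.
Each occurs with probability p³ ≈ (0.207)³ ≈ 8.92001e-03.
By linearity: E[X] = C(93, 3)·p³ ≈ 129766 · 8.92001e-03 ≈ 1157.515.
Since α = 1/2 < 1, p = c/n^{1/2} ≫ 1/n is above the triangle threshold p ~ 1/n. Asymptotically E[X] ~ (c³/6)·n^{3(1−α)} = (2³/6)·n^{1.5} → ∞; triangles are abundant w.h.p.

E[X] ≈ 1157.515; in regime p = Θ(1/n^{1/2}) E[X] diverges (above the triangle threshold p ~ 1/n).


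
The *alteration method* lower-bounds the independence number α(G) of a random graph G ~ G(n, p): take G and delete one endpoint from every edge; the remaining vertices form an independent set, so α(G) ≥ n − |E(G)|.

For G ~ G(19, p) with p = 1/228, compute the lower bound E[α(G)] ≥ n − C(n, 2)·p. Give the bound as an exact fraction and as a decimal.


E[|E(G)|] = C(19, 2)·p = 171 · (1/228) = 3/4.
E[α(G)] ≥ n − E[|E(G)|] = 19 − 3/4 = 73/4.
Numerically: ≈ 18.250000.
(This is only a lower bound; the true E[α(G)] may be larger.)

E[α(G)] ≥ 73/4 ≈ 18.250000.


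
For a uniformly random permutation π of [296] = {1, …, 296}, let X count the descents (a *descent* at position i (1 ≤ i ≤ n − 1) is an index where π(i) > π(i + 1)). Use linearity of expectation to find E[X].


Write X = Σ X_I over i = 1, …, 295, with X_I the indicator of one descent.
There are 295 indicators.
For each fixed i, the pair (π(i), π(i+1)) is a uniformly random ordered pair of distinct values from {1, …, 296}; by symmetry P[π(i) > π(i+1)] = 1/2.
By linearity: E[X] = 295 · (1/2) = (296 − 1) · (1/2) = 295/2 ≈ 147.500000.

E[X] = 295/2 = 147.500000.


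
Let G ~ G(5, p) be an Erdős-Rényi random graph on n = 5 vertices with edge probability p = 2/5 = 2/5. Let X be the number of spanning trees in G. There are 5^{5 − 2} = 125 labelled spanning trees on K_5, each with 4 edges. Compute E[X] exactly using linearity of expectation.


K_5 has 5^{5 − 2} = 125 labelled spanning trees.
For each such spanning tree H, let X_H = 1 if all 4 edges of H are present in G. Then P[X_H = 1] = p^{4} = (2/5)^{4} = 16/625.
Summing the indicators: E[X] = Σ_H E[X_H] = 125 · p^{4} = 125 · 16/625 = 16/5.
Numerically: E[X] ≈ 3.2.

E[X] = 125 · (2/5)^{4} = 16/5 ≈ 3.2.


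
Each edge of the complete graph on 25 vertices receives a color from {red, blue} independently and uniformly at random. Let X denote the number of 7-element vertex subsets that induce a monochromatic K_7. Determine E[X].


Let X = Σ_S X_S over the C(25, 7) = 480700 subsets S of size 7, where X_S = 1 if the K_7 on S is monochromatic.
For a fixed S, the K_7 on S has C(7, 2) = 21 edges. P[all 21 edges red] = (1/2)^21, and likewise for blue, so P[monochromatic] = 2·(1/2)^21 = 2^{1 − 21} = 1/1048576.
By linearity of expectation: E[X] = C(25, 7) · 2^{1 − 21} = 480700 · 1/1048576 = 120175/262144.
Numerically: E[X] ≈ 0.4584.

E[X] = C(25,7)·2^(1−C(7,2)) = 120175/262144 ≈ 0.4584.


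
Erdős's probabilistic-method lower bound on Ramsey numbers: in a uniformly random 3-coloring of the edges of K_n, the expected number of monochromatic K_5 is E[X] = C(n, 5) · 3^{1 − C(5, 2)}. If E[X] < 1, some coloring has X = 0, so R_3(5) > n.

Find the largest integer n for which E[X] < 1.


We need C(n, 5) · 3^{1 − 10} < 1, i.e. C(n, 5) < 3^{10 − 1} = 19683.
Check values of n near the boundary:
  n = 19: C(19, 5) = 11628; 11628 < 19683? YES
  n = 20: C(20, 5) = 15504; 15504 < 19683? YES
  n = 21: C(21, 5) = 20349; 20349 < 19683? NO
  n = 22: C(22, 5) = 26334; 26334 < 19683? NO
The largest n with C(n, 5) < 19683 is n = 20 (where E[X] = 5168/6561 ≈ 0.7876848). Hence R_3(5) > 20, i.e. R_3(5) ≥ 21.

Largest n = 20; hence R_3(5) > 20.


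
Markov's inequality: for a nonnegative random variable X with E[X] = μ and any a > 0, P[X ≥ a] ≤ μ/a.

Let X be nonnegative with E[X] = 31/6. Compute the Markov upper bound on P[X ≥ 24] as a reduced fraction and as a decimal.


μ = E[X] = 31/6, a = 24.
Markov: P[X ≥ 24] ≤ μ/a = (31/6)/24 = 31/144.
Numerically: ≈ 0.21528.
(Since a = 24 > μ = 5.16667, the bound 31/144 is < 1 and informative.)

P[X ≥ 24] ≤ 31/144 ≈ 0.21528.


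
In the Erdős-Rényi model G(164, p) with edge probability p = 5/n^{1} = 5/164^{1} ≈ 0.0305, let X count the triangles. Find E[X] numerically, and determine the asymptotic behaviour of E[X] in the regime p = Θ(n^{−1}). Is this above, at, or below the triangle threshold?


Number of potential triangles: C(164, 3) = 721764.
Each occurs with probability p³ ≈ (0.0305)³ ≈ 2.83386e-05.
By linearity: E[X] = C(164, 3)·p³ ≈ 721764 · 2.83386e-05 ≈ 20.454.
Here α = 1, so p = 5/n is exactly at the triangle threshold p ~ 1/n. Asymptotically E[X] → c³/6 = 5³/6 = 125/6 ≈ 20.833, a bounded constant. In this regime the triangle count is asymptotically Poisson(c³/6).

E[X] ≈ 20.454; in regime p = Θ(1/n^{1}) E[X] stays bounded (at the triangle threshold p ~ 1/n).


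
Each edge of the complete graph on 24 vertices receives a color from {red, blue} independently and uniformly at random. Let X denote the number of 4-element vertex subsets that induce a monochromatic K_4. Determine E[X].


Let X = Σ_S X_S over the C(24, 4) = 10626 subsets S of size 4, where X_S = 1 if the K_4 on S is monochromatic.
For a fixed S, the K_4 on S has C(4, 2) = 6 edges. P[all 6 edges red] = (1/2)^6, and likewise for blue, so P[monochromatic] = 2·(1/2)^6 = 2^{1 − 6} = 1/32.
Summing: E[X] = C(24, 4) · 2^{1 − 6} = 10626 · 1/32 = 5313/16.
Numerically: E[X] ≈ 332.062500.

E[X] = C(24,4)·2^(1−C(4,2)) = 5313/16 ≈ 332.062500.


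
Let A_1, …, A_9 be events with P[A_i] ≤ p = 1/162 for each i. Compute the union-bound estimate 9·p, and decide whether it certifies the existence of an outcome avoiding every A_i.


Union bound: P[∪_{i=1}^{9} A_i] ≤ Σ_i P[A_i] ≤ 9·p = 9·(1/162) = 1/18.
Numerically: 1/18 ≈ 0.0556.
Is 1/18 < 1? YES.
Since P[∪ A_i] ≤ 1/18 < 1, the complement has P[∩ A_i^c] ≥ 1 − 1/18 = 17/18 > 0, so some outcome avoids every A_i.

9·p = 1/18 ≈ 0.0556; existence CERTIFIED by the union bound.


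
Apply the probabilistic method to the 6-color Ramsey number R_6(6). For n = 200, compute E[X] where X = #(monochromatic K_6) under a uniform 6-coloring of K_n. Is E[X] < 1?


E[X] = C(200, 6) · 6^{1 − 15} = 82408626300 · 6^{−14} = 82408626300/78364164096.
As a reduced fraction: E[X] = 6867385525/6530347008 ≈ 1.052.
Is E[X] < 1? NO.
Since E[X] ≥ 1, the first-moment bound is inconclusive at n = 200; it does NOT by itself certify R_6(6) > 200.

E[X] = 6867385525/6530347008 ≈ 1.052; E[X] ≥ 1; first-moment method inconclusive here.


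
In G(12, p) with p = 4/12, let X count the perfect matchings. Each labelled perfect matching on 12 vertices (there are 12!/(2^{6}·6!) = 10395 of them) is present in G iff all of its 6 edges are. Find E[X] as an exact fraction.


K_12 has 12!/(2^{6}·6!) = 10395 labelled perfect matchings.
For each such perfect matching H, let X_H = 1 if all 6 edges of H are present in G. Then P[X_H = 1] = p^{6} = (1/3)^{6} = 1/729.
Summing the indicators: E[X] = Σ_H E[X_H] = 10395 · p^{6} = 10395 · 1/729 = 385/27.
Numerically: E[X] ≈ 14.2593.

E[X] = 10395 · (1/3)^{6} = 385/27 ≈ 14.2593.


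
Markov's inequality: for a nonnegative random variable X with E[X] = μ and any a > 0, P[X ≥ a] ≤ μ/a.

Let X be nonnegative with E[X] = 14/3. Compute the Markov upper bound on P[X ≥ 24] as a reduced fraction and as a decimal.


μ = E[X] = 14/3, a = 24.
Markov: P[X ≥ 24] ≤ μ/a = (14/3)/24 = 7/36.
Numerically: ≈ 0.19444.
(Since a = 24 > μ = 4.66667, the bound 7/36 is < 1 and informative.)

P[X ≥ 24] ≤ 7/36 ≈ 0.19444.


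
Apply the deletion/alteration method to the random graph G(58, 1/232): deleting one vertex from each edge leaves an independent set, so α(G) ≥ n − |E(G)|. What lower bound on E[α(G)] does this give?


E[|E(G)|] = C(58, 2)·p = 1653 · (1/232) = 57/8.
E[α(G)] ≥ n − E[|E(G)|] = 58 − 57/8 = 407/8.
Numerically: ≈ 50.875000.
(This is only a lower bound; the true E[α(G)] may be larger.)

E[α(G)] ≥ 407/8 ≈ 50.875000.


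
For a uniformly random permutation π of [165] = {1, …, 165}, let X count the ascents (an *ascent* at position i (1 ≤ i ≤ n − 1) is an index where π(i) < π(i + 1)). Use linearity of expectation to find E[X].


Write X = Σ X_I over i = 1, …, 164, with X_I the indicator of one ascent.
There are 164 indicators.
For each fixed i, the pair (π(i), π(i+1)) is a uniformly random ordered pair of distinct values from {1, …, 165}; by symmetry P[π(i) < π(i+1)] = 1/2.
By linearity: E[X] = 164 · (1/2) = (165 − 1) · (1/2) = 82 ≈ 82.000.

E[X] = 82 = 82.000.


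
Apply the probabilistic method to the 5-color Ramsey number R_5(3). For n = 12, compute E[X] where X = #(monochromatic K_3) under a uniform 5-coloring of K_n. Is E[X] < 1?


E[X] = C(12, 3) · 5^{1 − 3} = 220 · 5^{−2} = 220/25.
As a reduced fraction: E[X] = 44/5 ≈ 8.8000.
Is E[X] < 1? NO.
Since E[X] ≥ 1, the first-moment bound is inconclusive at n = 12; it does NOT by itself certify R_5(3) > 12.

E[X] = 44/5 ≈ 8.8000; E[X] ≥ 1; first-moment method inconclusive here.


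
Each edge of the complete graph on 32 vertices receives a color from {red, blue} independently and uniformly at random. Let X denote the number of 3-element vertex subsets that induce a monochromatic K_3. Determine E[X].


Let X = Σ_S X_S over the C(32, 3) = 4960 subsets S of size 3, where X_S = 1 if the K_3 on S is monochromatic.
For a fixed S, the K_3 on S has C(3, 2) = 3 edges. P[all 3 edges red] = (1/2)^3, and likewise for blue, so P[monochromatic] = 2·(1/2)^3 = 2^{1 − 3} = 1/4.
By linearity: E[X] = C(32, 3) · 2^{1 − 3} = 4960 · 1/4 = 1240.
Numerically: E[X] ≈ 1240.000000.

E[X] = C(32,3)·2^(1−C(3,2)) = 1240 ≈ 1240.000000.


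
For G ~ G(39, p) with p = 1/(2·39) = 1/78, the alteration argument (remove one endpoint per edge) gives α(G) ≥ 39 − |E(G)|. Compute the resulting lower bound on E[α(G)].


E[|E(G)|] = C(39, 2)·p = 741 · (1/78) = 19/2.
E[α(G)] ≥ n − E[|E(G)|] = 39 − 19/2 = 59/2.
Numerically: ≈ 29.5000.
(This is only a lower bound; the true E[α(G)] may be larger.)

E[α(G)] ≥ 59/2 ≈ 29.5000.


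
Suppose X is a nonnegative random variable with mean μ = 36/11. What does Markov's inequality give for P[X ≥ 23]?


μ = E[X] = 36/11, a = 23.
Markov: P[X ≥ 23] ≤ μ/a = (36/11)/23 = 36/253.
Numerically: ≈ 0.142.
(Since a = 23 > μ = 3.273, the bound 36/253 is < 1 and informative.)

P[X ≥ 23] ≤ 36/253 ≈ 0.142.


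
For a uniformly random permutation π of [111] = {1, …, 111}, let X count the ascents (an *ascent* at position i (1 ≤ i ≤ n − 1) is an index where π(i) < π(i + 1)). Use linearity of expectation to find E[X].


Write X = Σ X_I over i = 1, …, 110, with X_I the indicator of one ascent.
There are 110 indicators.
For each fixed i, the pair (π(i), π(i+1)) is a uniformly random ordered pair of distinct values from {1, …, 111}; by symmetry P[π(i) < π(i+1)] = 1/2.
By linearity: E[X] = 110 · (1/2) = (111 − 1) · (1/2) = 55 ≈ 55.0000.

E[X] = 55 = 55.0000.


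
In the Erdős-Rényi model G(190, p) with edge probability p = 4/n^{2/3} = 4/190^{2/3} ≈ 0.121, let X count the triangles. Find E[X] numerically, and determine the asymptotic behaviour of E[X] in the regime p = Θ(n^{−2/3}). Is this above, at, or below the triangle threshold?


Number of potential triangles: C(190, 3) = 1125180.
Each occurs with probability p³ ≈ (0.121)³ ≈ 1.772853e-03.
By linearity: E[X] = C(190, 3)·p³ ≈ 1125180 · 1.772853e-03 ≈ 1994.7789.
Since α = 2/3 < 1, p = c/n^{2/3} ≫ 1/n is above the triangle threshold p ~ 1/n. Asymptotically E[X] ~ (c³/6)·n^{3(1−α)} = (4³/6)·n^{1} → ∞; triangles are abundant w.h.p.

E[X] ≈ 1994.7789; in regime p = Θ(1/n^{2/3}) E[X] diverges (above the triangle threshold p ~ 1/n).


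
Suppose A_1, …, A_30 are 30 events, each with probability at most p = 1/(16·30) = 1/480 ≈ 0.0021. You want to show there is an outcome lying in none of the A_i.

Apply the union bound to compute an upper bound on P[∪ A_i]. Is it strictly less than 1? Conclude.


Union bound: P[∪_{i=1}^{30} A_i] ≤ Σ_i P[A_i] ≤ 30·p = 30·(1/480) = 1/16.
Numerically: 1/16 ≈ 0.0625.
Is 1/16 < 1? YES.
Since P[∪ A_i] ≤ 1/16 < 1, the complement has P[∩ A_i^c] ≥ 1 − 1/16 = 15/16 > 0, so some outcome avoids every A_i.

30·p = 1/16 ≈ 0.0625; existence CERTIFIED by the union bound.


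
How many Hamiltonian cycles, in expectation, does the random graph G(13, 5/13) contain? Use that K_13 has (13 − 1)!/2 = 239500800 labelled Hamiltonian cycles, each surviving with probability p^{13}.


K_13 has (13 − 1)!/2 = 239500800 labelled Hamiltonian cycles.
For each such Hamiltonian cycle H, let X_H = 1 if all 13 edges of H are present in G. Then P[X_H = 1] = p^{13} = (5/13)^{13} = 1220703125/302875106592253.
By linearity of expectation: E[X] = Σ_H E[X_H] = 239500800 · p^{13} = 239500800 · 1220703125/302875106592253 = 292359375000000000/302875106592253.
Numerically: E[X] ≈ 965.3.

E[X] = 239500800 · (5/13)^{13} = 292359375000000000/302875106592253 ≈ 965.3.


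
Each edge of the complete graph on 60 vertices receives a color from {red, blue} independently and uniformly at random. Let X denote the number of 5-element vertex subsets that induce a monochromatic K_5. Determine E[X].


Let X = Σ_S X_S over the C(60, 5) = 5461512 subsets S of size 5, where X_S = 1 if the K_5 on S is monochromatic.
For a fixed S, the K_5 on S has C(5, 2) = 10 edges. P[all 10 edges red] = (1/2)^10, and likewise for blue, so P[monochromatic] = 2·(1/2)^10 = 2^{1 − 10} = 1/512.
Summing: E[X] = C(60, 5) · 2^{1 − 10} = 5461512 · 1/512 = 682689/64.
Numerically: E[X] ≈ 10667.016.

E[X] = C(60,5)·2^(1−C(5,2)) = 682689/64 ≈ 10667.016.


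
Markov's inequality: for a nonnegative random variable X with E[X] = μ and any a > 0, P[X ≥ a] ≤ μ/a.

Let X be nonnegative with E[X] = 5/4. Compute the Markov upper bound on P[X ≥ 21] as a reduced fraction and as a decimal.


μ = E[X] = 5/4, a = 21.
Markov: P[X ≥ 21] ≤ μ/a = (5/4)/21 = 5/84.
Numerically: ≈ 0.060.
(Since a = 21 > μ = 1.250, the bound 5/84 is < 1 and informative.)

P[X ≥ 21] ≤ 5/84 ≈ 0.060.


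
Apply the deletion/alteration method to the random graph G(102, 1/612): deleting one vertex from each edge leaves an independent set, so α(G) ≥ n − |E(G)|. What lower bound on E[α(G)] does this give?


E[|E(G)|] = C(102, 2)·p = 5151 · (1/612) = 101/12.
E[α(G)] ≥ n − E[|E(G)|] = 102 − 101/12 = 1123/12.
Numerically: ≈ 93.583333.
(This is only a lower bound; the true E[α(G)] may be larger.)

E[α(G)] ≥ 1123/12 ≈ 93.583333.


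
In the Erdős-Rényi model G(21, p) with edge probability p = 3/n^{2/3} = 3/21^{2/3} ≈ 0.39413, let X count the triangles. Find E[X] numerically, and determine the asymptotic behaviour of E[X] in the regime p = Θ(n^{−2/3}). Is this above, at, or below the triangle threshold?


Number of potential triangles: C(21, 3) = 1330.
Each occurs with probability p³ ≈ (0.39413)³ ≈ 6.1224490e-02.
By linearity: E[X] = C(21, 3)·p³ ≈ 1330 · 6.1224490e-02 ≈ 81.42857.
Since α = 2/3 < 1, p = c/n^{2/3} ≫ 1/n is above the triangle threshold p ~ 1/n. Asymptotically E[X] ~ (c³/6)·n^{3(1−α)} = (3³/6)·n^{1} → ∞; triangles are abundant w.h.p.

E[X] ≈ 81.42857; in regime p = Θ(1/n^{2/3}) E[X] diverges (above the triangle threshold p ~ 1/n).


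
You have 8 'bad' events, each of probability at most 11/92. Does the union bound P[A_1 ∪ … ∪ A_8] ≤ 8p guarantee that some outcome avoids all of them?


Union bound: P[∪_{i=1}^{8} A_i] ≤ Σ_i P[A_i] ≤ 8·p = 8·(11/92) = 22/23.
Numerically: 22/23 ≈ 0.95652.
Is 22/23 < 1? YES.
Since P[∪ A_i] ≤ 22/23 < 1, the complement has P[∩ A_i^c] ≥ 1 − 22/23 = 1/23 > 0, so some outcome avoids every A_i.

8·p = 22/23 ≈ 0.95652; existence CERTIFIED by the union bound.


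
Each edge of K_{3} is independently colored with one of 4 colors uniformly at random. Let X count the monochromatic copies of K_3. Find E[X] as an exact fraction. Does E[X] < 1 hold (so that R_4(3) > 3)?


E[X] = C(3, 3) · 4^{1 − 3} = 1 · 4^{−2} = 1/16.
As a reduced fraction: E[X] = 1/16 ≈ 0.062.
Is E[X] < 1? YES.
Since E[X] < 1, there exists a 4-coloring of K_{3} with no monochromatic K_3; hence R_4(3) > 3.

E[X] = 1/16 ≈ 0.062; E[X] < 1, so R_4(3) > 3.


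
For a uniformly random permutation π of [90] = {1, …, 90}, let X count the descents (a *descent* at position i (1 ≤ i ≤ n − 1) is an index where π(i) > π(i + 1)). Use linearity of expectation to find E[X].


Write X = Σ X_I over i = 1, …, 89, with X_I the indicator of one descent.
There are 89 indicators.
For each fixed i, the pair (π(i), π(i+1)) is a uniformly random ordered pair of distinct values from {1, …, 90}; by symmetry P[π(i) > π(i+1)] = 1/2.
By linearity: E[X] = 89 · (1/2) = (90 − 1) · (1/2) = 89/2 ≈ 44.50000.

E[X] = 89/2 = 44.50000.


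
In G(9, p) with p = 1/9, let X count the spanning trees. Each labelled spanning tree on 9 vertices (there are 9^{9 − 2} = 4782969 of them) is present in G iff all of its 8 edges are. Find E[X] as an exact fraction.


K_9 has 9^{9 − 2} = 4782969 labelled spanning trees.
For each such spanning tree H, let X_H = 1 if all 8 edges of H are present in G. Then P[X_H = 1] = p^{8} = (1/9)^{8} = 1/43046721.
By linearity: E[X] = Σ_H E[X_H] = 4782969 · p^{8} = 4782969 · 1/43046721 = 1/9.
Numerically: E[X] ≈ 0.11111.

E[X] = 4782969 · (1/9)^{8} = 1/9 ≈ 0.11111.


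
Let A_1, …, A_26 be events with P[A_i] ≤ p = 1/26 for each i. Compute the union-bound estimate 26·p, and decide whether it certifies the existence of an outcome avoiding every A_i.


Union bound: P[∪_{i=1}^{26} A_i] ≤ Σ_i P[A_i] ≤ 26·p = 26·(1/26) = 1.
Numerically: 1 ≈ 1.000000.
Is 1 < 1? NO.
Since the bound 1 is ≥ 1, the union bound is uninformative here; it does NOT by itself certify existence.

26·p = 1 ≈ 1.000000; existence NOT certified by the union bound.


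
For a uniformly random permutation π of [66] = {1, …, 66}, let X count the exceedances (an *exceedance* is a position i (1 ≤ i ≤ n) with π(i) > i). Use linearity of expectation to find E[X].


Write X = Σ_{i=1}^{66} X_i, where X_i = 1_{π(i) > i}.
For each fixed i, π(i) is uniform over {1, …, 66} (marginal of a uniform permutation), so P[π(i) > i] = (n − i)/n. Summing: Σ_{i=1}^{66} (n − i)/n = (0 + 1 + … + 65)/66 = 66(66 − 1)/(2·66) = (66 − 1)/2.
Hence E[X] = Σ_{i=1}^{66} (66 − i)/66 = 65/2 ≈ 32.50000.

E[X] = 65/2 = 32.50000.


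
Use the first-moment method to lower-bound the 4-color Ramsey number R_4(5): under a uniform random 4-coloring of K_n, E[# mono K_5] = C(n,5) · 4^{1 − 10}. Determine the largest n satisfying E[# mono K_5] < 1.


We need C(n, 5) · 4^{1 − 10} < 1, i.e. C(n, 5) < 4^{10 − 1} = 262144.
Check values of n near the boundary:
  n = 29: C(29, 5) = 118755; 118755 < 262144? YES
  n = 30: C(30, 5) = 142506; 142506 < 262144? YES
  n = 31: C(31, 5) = 169911; 169911 < 262144? YES
  n = 32: C(32, 5) = 201376; 201376 < 262144? YES
  n = 33: C(33, 5) = 237336; 237336 < 262144? YES
  n = 34: C(34, 5) = 278256; 278256 < 262144? NO
The largest n with C(n, 5) < 262144 is n = 33 (where E[X] = 29667/32768 ≈ 0.905). Hence R_4(5) > 33, i.e. R_4(5) ≥ 34.

Largest n = 33; hence R_4(5) > 33.


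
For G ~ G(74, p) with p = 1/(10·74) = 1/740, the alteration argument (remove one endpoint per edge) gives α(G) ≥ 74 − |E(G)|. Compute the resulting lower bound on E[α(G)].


E[|E(G)|] = C(74, 2)·p = 2701 · (1/740) = 73/20.
E[α(G)] ≥ n − E[|E(G)|] = 74 − 73/20 = 1407/20.
Numerically: ≈ 70.350.
(This is only a lower bound; the true E[α(G)] may be larger.)

E[α(G)] ≥ 1407/20 ≈ 70.350.


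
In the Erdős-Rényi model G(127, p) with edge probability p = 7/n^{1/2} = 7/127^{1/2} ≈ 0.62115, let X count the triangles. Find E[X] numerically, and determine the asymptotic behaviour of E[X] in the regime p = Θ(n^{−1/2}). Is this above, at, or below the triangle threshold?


Number of potential triangles: C(127, 3) = 333375.
Each occurs with probability p³ ≈ (0.62115)³ ≈ 2.39656128e-01.
By linearity: E[X] = C(127, 3)·p³ ≈ 333375 · 2.39656128e-01 ≈ 79895.361717.
Since α = 1/2 < 1, p = c/n^{1/2} ≫ 1/n is above the triangle threshold p ~ 1/n. Asymptotically E[X] ~ (c³/6)·n^{3(1−α)} = (7³/6)·n^{1.5} → ∞; triangles are abundant w.h.p.

E[X] ≈ 79895.361717; in regime p = Θ(1/n^{1/2}) E[X] diverges (above the triangle threshold p ~ 1/n).


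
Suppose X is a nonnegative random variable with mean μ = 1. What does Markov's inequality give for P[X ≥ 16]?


μ = E[X] = 1, a = 16.
Markov: P[X ≥ 16] ≤ μ/a = (1)/16 = 1/16.
Numerically: ≈ 0.062.
(Since a = 16 > μ = 1.000, the bound 1/16 is < 1 and informative.)

P[X ≥ 16] ≤ 1/16 ≈ 0.062.


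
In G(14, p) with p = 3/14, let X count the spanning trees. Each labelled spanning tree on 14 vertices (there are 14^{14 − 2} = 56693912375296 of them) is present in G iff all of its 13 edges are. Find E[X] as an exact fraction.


K_14 has 14^{14 − 2} = 56693912375296 labelled spanning trees.
For each such spanning tree H, let X_H = 1 if all 13 edges of H are present in G. Then P[X_H = 1] = p^{13} = (3/14)^{13} = 1594323/793714773254144.
By linearity: E[X] = Σ_H E[X_H] = 56693912375296 · p^{13} = 56693912375296 · 1594323/793714773254144 = 1594323/14.
Numerically: E[X] ≈ 113880.

E[X] = 56693912375296 · (3/14)^{13} = 1594323/14 ≈ 113880.


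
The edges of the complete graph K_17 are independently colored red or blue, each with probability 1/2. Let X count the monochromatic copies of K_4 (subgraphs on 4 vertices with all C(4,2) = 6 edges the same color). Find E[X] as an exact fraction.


Let X = Σ_S X_S over the C(17, 4) = 2380 subsets S of size 4, where X_S = 1 if the K_4 on S is monochromatic.
For a fixed S, the K_4 on S has C(4, 2) = 6 edges. P[all 6 edges red] = (1/2)^6, and likewise for blue, so P[monochromatic] = 2·(1/2)^6 = 2^{1 − 6} = 1/32.
By linearity of expectation: E[X] = C(17, 4) · 2^{1 − 6} = 2380 · 1/32 = 595/8.
Numerically: E[X] ≈ 74.37500.

E[X] = C(17,4)·2^(1−C(4,2)) = 595/8 ≈ 74.37500.


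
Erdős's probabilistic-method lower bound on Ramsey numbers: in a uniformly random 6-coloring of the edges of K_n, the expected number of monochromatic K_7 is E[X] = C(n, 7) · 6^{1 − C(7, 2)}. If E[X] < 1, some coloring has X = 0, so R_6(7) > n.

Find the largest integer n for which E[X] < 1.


We need C(n, 7) · 6^{1 − 21} < 1, i.e. C(n, 7) < 6^{21 − 1} = 3656158440062976.
Check values of n near the boundary:
  n = 567: C(567, 7) = 3601671315933933; 3601671315933933 < 3656158440062976? YES
  n = 568: C(568, 7) = 3646611956239704; 3646611956239704 < 3656158440062976? YES
  n = 569: C(569, 7) = 3692032389858348; 3692032389858348 < 3656158440062976? NO
The largest n with C(n, 7) < 3656158440062976 is n = 568 (where E[X] = 16882462760369/16926659444736 ≈ 0.997389). Hence R_6(7) > 568, i.e. R_6(7) ≥ 569.

Largest n = 568; hence R_6(7) > 568.


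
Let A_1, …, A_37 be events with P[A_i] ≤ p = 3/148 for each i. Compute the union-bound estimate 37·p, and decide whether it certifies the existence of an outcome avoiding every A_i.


Union bound: P[∪_{i=1}^{37} A_i] ≤ Σ_i P[A_i] ≤ 37·p = 37·(3/148) = 3/4.
Numerically: 3/4 ≈ 0.75000.
Is 3/4 < 1? YES.
Since P[∪ A_i] ≤ 3/4 < 1, the complement has P[∩ A_i^c] ≥ 1 − 3/4 = 1/4 > 0, so some outcome avoids every A_i.

37·p = 3/4 ≈ 0.75000; existence CERTIFIED by the union bound.


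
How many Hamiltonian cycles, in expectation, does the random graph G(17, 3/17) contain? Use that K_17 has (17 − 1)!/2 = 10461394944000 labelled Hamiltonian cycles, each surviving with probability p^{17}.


K_17 has (17 − 1)!/2 = 10461394944000 labelled Hamiltonian cycles.
For each such Hamiltonian cycle H, let X_H = 1 if all 17 edges of H are present in G. Then P[X_H = 1] = p^{17} = (3/17)^{17} = 129140163/827240261886336764177.
By linearity of expectation: E[X] = Σ_H E[X_H] = 10461394944000 · p^{17} = 10461394944000 · 129140163/827240261886336764177 = 1350986248275535872000/827240261886336764177.
Numerically: E[X] ≈ 1.63312.

E[X] = 10461394944000 · (3/17)^{17} = 1350986248275535872000/827240261886336764177 ≈ 1.63312.


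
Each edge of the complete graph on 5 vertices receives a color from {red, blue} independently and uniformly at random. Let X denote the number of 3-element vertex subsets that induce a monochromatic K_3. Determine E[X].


Let X = Σ_S X_S over the C(5, 3) = 10 subsets S of size 3, where X_S = 1 if the K_3 on S is monochromatic.
For a fixed S, the K_3 on S has C(3, 2) = 3 edges. P[all 3 edges red] = (1/2)^3, and likewise for blue, so P[monochromatic] = 2·(1/2)^3 = 2^{1 − 3} = 1/4.
By linearity of expectation: E[X] = C(5, 3) · 2^{1 − 3} = 10 · 1/4 = 5/2.
Numerically: E[X] ≈ 2.5000.

E[X] = C(5,3)·2^(1−C(3,2)) = 5/2 ≈ 2.5000.


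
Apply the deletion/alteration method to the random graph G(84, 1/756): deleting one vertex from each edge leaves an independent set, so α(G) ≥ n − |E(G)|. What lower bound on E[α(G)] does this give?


E[|E(G)|] = C(84, 2)·p = 3486 · (1/756) = 83/18.
E[α(G)] ≥ n − E[|E(G)|] = 84 − 83/18 = 1429/18.
Numerically: ≈ 79.389.
(This is only a lower bound; the true E[α(G)] may be larger.)

E[α(G)] ≥ 1429/18 ≈ 79.389.


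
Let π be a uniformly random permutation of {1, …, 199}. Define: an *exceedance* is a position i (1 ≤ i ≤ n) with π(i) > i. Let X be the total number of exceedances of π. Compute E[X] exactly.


Write X = Σ_{i=1}^{199} X_i, where X_i = 1_{π(i) > i}.
For each fixed i, π(i) is uniform over {1, …, 199} (marginal of a uniform permutation), so P[π(i) > i] = (n − i)/n. Summing: Σ_{i=1}^{199} (n − i)/n = (0 + 1 + … + 198)/199 = 199(199 − 1)/(2·199) = (199 − 1)/2.
Hence E[X] = Σ_{i=1}^{199} (199 − i)/199 = 99 ≈ 99.000.

E[X] = 99 = 99.000.


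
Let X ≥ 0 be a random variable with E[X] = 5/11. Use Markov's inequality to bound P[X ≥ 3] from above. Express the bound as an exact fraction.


μ = E[X] = 5/11, a = 3.
Markov: P[X ≥ 3] ≤ μ/a = (5/11)/3 = 5/33.
Numerically: ≈ 0.1515.
(Since a = 3 > μ = 0.4545, the bound 5/33 is < 1 and informative.)

P[X ≥ 3] ≤ 5/33 ≈ 0.1515.


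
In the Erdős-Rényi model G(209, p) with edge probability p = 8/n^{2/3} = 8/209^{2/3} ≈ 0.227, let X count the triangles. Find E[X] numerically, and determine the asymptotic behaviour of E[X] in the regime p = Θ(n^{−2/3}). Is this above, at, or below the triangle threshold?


Number of potential triangles: C(209, 3) = 1499784.
Each occurs with probability p³ ≈ (0.227)³ ≈ 1.17213e-02.
By linearity: E[X] = C(209, 3)·p³ ≈ 1499784 · 1.17213e-02 ≈ 17579.483.
Since α = 2/3 < 1, p = c/n^{2/3} ≫ 1/n is above the triangle threshold p ~ 1/n. Asymptotically E[X] ~ (c³/6)·n^{3(1−α)} = (8³/6)·n^{1} → ∞; triangles are abundant w.h.p.

E[X] ≈ 17579.483; in regime p = Θ(1/n^{2/3}) E[X] diverges (above the triangle threshold p ~ 1/n).


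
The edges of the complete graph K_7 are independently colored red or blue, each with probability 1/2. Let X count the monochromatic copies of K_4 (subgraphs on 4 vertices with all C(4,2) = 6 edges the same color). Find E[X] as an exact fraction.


Let X = Σ_S X_S over the C(7, 4) = 35 subsets S of size 4, where X_S = 1 if the K_4 on S is monochromatic.
For a fixed S, the K_4 on S has C(4, 2) = 6 edges. P[all 6 edges red] = (1/2)^6, and likewise for blue, so P[monochromatic] = 2·(1/2)^6 = 2^{1 − 6} = 1/32.
By linearity: E[X] = C(7, 4) · 2^{1 − 6} = 35 · 1/32 = 35/32.
Numerically: E[X] ≈ 1.0938.

E[X] = C(7,4)·2^(1−C(4,2)) = 35/32 ≈ 1.0938.


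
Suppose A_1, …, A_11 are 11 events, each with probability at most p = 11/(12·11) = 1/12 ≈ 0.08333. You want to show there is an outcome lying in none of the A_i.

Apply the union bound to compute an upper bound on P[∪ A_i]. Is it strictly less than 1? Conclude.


Union bound: P[∪_{i=1}^{11} A_i] ≤ Σ_i P[A_i] ≤ 11·p = 11·(1/12) = 11/12.
Numerically: 11/12 ≈ 0.91667.
Is 11/12 < 1? YES.
Since P[∪ A_i] ≤ 11/12 < 1, the complement has P[∩ A_i^c] ≥ 1 − 11/12 = 1/12 > 0, so some outcome avoids every A_i.

11·p = 11/12 ≈ 0.91667; existence CERTIFIED by the union bound.


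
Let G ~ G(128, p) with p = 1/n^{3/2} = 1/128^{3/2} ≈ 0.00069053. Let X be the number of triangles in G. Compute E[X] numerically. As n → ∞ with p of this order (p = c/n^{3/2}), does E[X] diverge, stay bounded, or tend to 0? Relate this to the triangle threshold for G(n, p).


Number of potential triangles: C(128, 3) = 341376.
Each occurs with probability p³ ≈ (0.00069053)³ ≈ 3.2927225e-10.
By linearity: E[X] = C(128, 3)·p³ ≈ 341376 · 3.2927225e-10 ≈ 0.00011.
Since α = 3/2 > 1, p = c/n^{3/2} = o(1/n) is below the triangle threshold p ~ 1/n. Asymptotically E[X] ~ (c³/6)·n^{3(1−α)} = (1³/6)·n^{-1.5} → 0, so by Markov's inequality G has no triangles w.h.p.

E[X] ≈ 0.00011; in regime p = Θ(1/n^{3/2}) E[X] tends to 0 (below the triangle threshold p ~ 1/n).
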